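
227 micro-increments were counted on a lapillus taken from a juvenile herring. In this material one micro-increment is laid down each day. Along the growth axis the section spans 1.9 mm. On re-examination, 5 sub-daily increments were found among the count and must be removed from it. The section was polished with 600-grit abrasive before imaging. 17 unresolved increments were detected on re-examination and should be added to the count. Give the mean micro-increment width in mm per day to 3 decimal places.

True micro-increment count = 227 − 5 + 17 = 239.
1.9 mm over 239 days gives 1.9 / 239 ≈ 0.008 mm per day.

0.008 mm per day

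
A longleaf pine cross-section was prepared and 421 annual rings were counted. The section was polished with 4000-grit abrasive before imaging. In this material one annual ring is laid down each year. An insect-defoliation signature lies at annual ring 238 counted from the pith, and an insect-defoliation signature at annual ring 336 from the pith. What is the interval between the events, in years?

98 yr

336 − 238 = 98 annual rings lie between the two events.
That is 98 years at one annual ring per year.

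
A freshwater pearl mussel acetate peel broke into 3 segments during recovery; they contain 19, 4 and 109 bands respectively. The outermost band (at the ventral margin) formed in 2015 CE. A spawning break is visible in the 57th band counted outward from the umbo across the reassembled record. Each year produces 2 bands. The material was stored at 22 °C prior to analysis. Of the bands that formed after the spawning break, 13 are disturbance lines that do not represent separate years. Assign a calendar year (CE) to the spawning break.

1984 CE

Total bands = 19 + 4 + 109 = 132.
The spawning break sits at band 57 from the umbo, so 132 − 57 = 75 bands formed after it.
Excluding 13 false bands: 75 − 13 = 62.
62 bands at 2 per year is 62 / 2 = 31 years.
The band at the ventral margin is 2015 CE, so the spawning break dates to 2015 − 31 = 1984 CE.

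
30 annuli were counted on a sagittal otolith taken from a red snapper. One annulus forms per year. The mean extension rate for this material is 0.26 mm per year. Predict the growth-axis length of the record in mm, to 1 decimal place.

7.8 mm

30 years of growth are recorded.
Predicted length = 0.26 mm/year × 30 years = 7.8 mm.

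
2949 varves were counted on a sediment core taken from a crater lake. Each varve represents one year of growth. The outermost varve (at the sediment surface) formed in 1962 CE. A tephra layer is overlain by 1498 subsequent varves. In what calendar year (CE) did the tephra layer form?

464 CE

There are 1498 varves younger than the tephra layer.
1962 − 1498 = 464 CE.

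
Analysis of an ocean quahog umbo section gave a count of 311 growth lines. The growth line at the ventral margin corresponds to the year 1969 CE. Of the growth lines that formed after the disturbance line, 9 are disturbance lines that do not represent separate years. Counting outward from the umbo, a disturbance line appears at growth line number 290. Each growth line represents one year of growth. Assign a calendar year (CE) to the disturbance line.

1957 CE

The disturbance line sits at growth line 290 from the umbo, so 311 − 290 = 21 growth lines formed after it.
21 − 9 false = 12 true growth lines after the disturbance line.
The growth line at the ventral margin is 1969 CE, so the disturbance line dates to 1969 − 12 = 1957 CE.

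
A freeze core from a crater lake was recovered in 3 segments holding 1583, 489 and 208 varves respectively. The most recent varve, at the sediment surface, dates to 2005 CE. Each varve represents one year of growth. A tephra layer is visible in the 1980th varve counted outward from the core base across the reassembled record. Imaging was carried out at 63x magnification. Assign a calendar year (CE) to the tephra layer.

Total varves = 1583 + 489 + 208 = 2280.
2280 − 1980 = 300 varves lie beyond the tephra layer toward the sediment surface.
Counting back 300 years from 2005 CE places the tephra layer in 2005 − 300 = 1705 CE.

1705 CE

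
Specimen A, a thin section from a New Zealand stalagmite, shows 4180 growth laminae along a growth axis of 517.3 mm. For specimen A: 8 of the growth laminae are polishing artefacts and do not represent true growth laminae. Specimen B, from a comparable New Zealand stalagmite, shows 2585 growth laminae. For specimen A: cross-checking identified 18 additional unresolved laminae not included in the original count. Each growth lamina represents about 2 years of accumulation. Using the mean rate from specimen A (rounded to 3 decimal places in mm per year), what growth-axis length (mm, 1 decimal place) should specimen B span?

Specimen A: after corrections the count is 4180 − 8 + 18 = 4190 growth laminae.
Specimen A: multiplying by 2 years per growth lamina: 4190 × 2 = 8380 years.
A: 517.3 mm over 8380 years gives 517.3 / 8380 ≈ 0.062 mm per year.
Specimen B: multiplying by 2 years per growth lamina: 2585 × 2 = 5170 years. Length of B = 0.062 × 5170 = 320.5 mm.

320.5 mm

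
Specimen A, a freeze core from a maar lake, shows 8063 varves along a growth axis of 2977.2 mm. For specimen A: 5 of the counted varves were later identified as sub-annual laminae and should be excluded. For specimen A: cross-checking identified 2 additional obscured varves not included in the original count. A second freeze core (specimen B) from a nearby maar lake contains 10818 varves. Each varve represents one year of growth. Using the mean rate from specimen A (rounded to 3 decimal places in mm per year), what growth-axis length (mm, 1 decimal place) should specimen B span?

Specimen A: adjusted count: 8063 − 5 + 2 = 8060 varves.
A: 2977.2 mm over 8060 years gives 2977.2 / 8060 ≈ 0.369 mm per year.
B's length ≈ 0.369 × 10818 = 3991.8 mm.

3991.8 mm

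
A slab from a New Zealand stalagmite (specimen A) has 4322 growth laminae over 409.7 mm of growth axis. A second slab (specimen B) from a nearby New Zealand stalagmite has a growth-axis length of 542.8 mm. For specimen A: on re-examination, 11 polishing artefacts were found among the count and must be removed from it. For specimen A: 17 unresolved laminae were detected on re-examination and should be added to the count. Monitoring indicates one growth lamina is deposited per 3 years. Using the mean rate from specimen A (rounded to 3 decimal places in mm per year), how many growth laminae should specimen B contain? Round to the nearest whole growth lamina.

5654 growth laminae

Specimen A: after corrections the count is 4322 − 11 + 17 = 4328 growth laminae.
Specimen A: 4328 growth laminae at 3 years each span 4328 × 3 = 12984 years.
A: Extension rate ≈ 409.7 / 12984 = 0.032 mm/year.
B spans 542.8 / 0.032 = 16962.50 years; at 3 years per growth lamina that is 16962.50 / 3 ≈ 5654 growth laminae.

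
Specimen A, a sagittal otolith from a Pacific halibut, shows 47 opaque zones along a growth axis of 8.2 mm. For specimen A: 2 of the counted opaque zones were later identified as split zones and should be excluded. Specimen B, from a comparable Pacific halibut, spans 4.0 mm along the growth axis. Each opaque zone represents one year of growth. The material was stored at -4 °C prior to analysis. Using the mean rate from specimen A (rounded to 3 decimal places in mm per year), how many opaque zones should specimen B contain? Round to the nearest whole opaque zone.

Specimen A: true opaque zone count = 47 − 2 = 45.
A: 8.2 mm over 45 years gives 8.2 / 45 ≈ 0.182 mm/year.
B spans 4.0 / 0.182 = 21.98 years ≈ 22 opaque zones.

22 opaque zones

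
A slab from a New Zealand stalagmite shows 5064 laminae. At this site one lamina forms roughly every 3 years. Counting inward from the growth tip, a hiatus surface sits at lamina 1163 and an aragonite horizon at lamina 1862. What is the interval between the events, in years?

The two markers are separated by 1862 − 1163 = 699 laminae.
At 3 years per lamina, 699 × 3 = 2097 years.

2097 yr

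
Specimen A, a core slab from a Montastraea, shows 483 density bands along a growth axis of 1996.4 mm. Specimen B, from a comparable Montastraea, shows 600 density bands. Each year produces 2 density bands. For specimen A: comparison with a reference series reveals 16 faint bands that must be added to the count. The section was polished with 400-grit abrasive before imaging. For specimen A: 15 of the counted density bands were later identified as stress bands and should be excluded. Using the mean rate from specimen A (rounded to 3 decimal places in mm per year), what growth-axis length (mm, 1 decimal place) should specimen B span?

Specimen A: after corrections the count is 483 − 15 + 16 = 484 density bands.
Specimen A: dividing by 2 density bands per year: 484 / 2 = 242 years.
A: Mean rate = 1996.4 mm / 242 years ≈ 8.250 mm per year.
Specimen B: dividing by 2 density bands per year: 600 / 2 = 300 years. Length of B = 8.250 × 300 = 2475.0 mm.

2475.0 mm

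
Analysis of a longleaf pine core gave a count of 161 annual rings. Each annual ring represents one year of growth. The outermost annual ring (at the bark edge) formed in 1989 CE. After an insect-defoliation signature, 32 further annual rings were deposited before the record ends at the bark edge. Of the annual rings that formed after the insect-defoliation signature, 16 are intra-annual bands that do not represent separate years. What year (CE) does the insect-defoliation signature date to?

1973 CE

There are 32 annual rings younger than the insect-defoliation signature.
Removing the 16 false annual rings leaves 32 − 16 = 16 true annual rings beyond the insect-defoliation signature.
The annual ring at the bark edge is 1989 CE, so the insect-defoliation signature dates to 1989 − 16 = 1973 CE.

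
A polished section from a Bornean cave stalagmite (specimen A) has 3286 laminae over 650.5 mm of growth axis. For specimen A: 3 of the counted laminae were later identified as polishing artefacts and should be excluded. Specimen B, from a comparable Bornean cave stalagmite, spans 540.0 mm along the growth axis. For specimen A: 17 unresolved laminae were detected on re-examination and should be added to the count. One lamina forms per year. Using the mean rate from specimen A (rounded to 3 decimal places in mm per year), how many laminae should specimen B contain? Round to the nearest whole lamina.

2741 laminae

Specimen A: after corrections the count is 3286 − 3 + 17 = 3300 laminae.
A: Mean rate = 650.5 mm / 3300 years ≈ 0.197 mm/year.
Specimen B: 540.0 mm / 0.197 mm per year = 2741.12 years ≈ 2741 laminae.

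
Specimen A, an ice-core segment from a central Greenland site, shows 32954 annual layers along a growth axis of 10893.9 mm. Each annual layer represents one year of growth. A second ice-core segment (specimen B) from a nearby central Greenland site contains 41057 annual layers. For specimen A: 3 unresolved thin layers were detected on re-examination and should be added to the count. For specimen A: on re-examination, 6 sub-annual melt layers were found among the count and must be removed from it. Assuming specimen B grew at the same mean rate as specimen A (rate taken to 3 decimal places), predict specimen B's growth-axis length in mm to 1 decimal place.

Specimen A: correcting the raw count gives 32954 − 6 + 3 = 32951 true annual layers.
A: 10893.9 mm over 32951 years gives 10893.9 / 32951 ≈ 0.331 mm/yr.
B's length ≈ 0.331 × 41057 = 13589.9 mm.

13589.9 mm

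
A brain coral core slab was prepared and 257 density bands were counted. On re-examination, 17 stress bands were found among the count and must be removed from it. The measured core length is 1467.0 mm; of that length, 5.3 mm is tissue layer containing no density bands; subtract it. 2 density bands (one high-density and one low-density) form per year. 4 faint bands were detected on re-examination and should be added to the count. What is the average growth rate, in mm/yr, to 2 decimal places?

After corrections the count is 257 − 17 + 4 = 244 density bands.
244 density bands at 2 per year is 244 / 2 = 122 years.
Removing the 5.3 mm offcut leaves 1467.0 − 5.3 = 1461.7 mm.
1461.7 mm over 122 years gives 1461.7 / 122 ≈ 11.98 mm/yr.

11.98 mm/yr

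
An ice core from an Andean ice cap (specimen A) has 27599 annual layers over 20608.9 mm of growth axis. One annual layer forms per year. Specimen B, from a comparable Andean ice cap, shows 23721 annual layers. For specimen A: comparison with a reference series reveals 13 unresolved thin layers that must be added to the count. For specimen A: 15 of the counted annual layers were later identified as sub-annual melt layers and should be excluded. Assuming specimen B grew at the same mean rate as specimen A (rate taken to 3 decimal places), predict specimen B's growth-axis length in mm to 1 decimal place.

Specimen A: correcting the raw count gives 27599 − 15 + 13 = 27597 true annual layers.
A: 20608.9 mm over 27597 years gives 20608.9 / 27597 ≈ 0.747 mm/year.
Length of B = 0.747 × 23721 = 17719.6 mm.

17719.6 mm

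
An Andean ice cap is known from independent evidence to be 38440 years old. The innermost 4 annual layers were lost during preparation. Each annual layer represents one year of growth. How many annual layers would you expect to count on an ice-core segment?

38436 annual layers

Expected annual layers over 38440 years: 38440.
38440 − 4 missed = 38436 annual layers expected in the prepared section.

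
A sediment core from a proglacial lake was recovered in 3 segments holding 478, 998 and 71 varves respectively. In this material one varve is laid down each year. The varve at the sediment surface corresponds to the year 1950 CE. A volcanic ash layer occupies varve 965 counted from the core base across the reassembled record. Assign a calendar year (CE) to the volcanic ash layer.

Total varves = 478 + 998 + 71 = 1547.
1547 − 965 = 582 varves lie beyond the volcanic ash layer toward the sediment surface.
The varve at the sediment surface is 1950 CE, so the volcanic ash layer dates to 1950 − 582 = 1368 CE.

1368 CE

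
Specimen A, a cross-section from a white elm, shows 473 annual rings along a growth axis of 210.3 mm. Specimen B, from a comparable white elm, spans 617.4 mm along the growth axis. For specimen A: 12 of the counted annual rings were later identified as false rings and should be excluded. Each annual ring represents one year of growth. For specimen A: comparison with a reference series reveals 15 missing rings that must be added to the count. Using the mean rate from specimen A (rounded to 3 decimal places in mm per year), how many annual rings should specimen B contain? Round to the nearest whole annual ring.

1397 annual rings

Specimen A: correcting the raw count gives 473 − 12 + 15 = 476 true annual rings.
A: Mean rate = 210.3 mm / 476 years ≈ 0.442 mm/year.
B spans 617.4 / 0.442 = 1396.83 years ≈ 1397 annual rings.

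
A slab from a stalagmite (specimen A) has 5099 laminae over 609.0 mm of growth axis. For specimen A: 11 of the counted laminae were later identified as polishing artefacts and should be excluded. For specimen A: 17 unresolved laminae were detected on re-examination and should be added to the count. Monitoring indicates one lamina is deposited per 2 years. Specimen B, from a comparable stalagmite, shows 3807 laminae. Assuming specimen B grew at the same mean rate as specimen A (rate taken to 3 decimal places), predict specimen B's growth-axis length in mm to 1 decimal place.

456.8 mm

Specimen A: after corrections the count is 5099 − 11 + 17 = 5105 laminae.
Specimen A: 5105 laminae at 2 years each span 5105 × 2 = 10210 years.
A: Extension rate ≈ 609.0 / 10210 = 0.060 mm/yr.
Specimen B: 3807 laminae at 2 years each span 3807 × 2 = 7614 years. Length of B = 0.060 × 7614 = 456.8 mm.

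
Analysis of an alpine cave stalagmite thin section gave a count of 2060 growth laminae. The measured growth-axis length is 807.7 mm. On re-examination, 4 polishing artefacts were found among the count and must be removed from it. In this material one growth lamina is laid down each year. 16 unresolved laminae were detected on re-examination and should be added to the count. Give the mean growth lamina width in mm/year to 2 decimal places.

Adjusted count: 2060 − 4 + 16 = 2072 growth laminae.
Extension rate ≈ 807.7 / 2072 = 0.39 mm/year.

0.39 mm/year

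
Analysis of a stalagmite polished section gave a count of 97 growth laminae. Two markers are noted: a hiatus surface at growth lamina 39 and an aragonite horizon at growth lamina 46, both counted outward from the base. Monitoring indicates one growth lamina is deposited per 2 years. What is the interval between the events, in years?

The two markers are separated by 46 − 39 = 7 growth laminae.
Multiplying by 2 years per growth lamina: 7 × 2 = 14 years.

14 years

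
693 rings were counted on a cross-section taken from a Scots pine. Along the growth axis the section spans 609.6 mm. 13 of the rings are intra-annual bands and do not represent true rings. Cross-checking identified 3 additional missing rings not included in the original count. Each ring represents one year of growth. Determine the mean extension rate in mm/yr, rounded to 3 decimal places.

0.893 mm/yr

Correcting the raw count gives 693 − 13 + 3 = 683 true rings.
Extension rate ≈ 609.6 / 683 = 0.893 mm/yr.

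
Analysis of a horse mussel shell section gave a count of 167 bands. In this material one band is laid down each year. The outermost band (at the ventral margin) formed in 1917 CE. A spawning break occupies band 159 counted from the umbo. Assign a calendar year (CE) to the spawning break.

1909 CE

Between band 159 and the ventral margin there are 167 − 159 = 8 bands.
Counting back 8 years from 1917 CE places the spawning break in 1917 − 8 = 1909 CE.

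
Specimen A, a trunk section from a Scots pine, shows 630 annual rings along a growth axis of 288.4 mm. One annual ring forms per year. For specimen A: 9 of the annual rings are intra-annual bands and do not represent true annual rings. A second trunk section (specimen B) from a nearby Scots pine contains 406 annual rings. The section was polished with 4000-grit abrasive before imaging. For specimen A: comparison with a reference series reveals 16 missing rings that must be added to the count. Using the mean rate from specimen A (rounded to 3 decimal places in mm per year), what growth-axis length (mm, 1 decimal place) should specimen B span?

Specimen A: true annual ring count = 630 − 9 + 16 = 637.
A: Extension rate ≈ 288.4 / 637 = 0.453 mm per year.
B's length ≈ 0.453 × 406 = 183.9 mm.

183.9 mm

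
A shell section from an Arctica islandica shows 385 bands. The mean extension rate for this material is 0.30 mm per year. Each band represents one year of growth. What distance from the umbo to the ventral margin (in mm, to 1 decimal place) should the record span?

The record spans 385 years at 0.30 mm per year.
385 years at 0.30 mm/year gives 0.30 × 385 = 115.5 mm.

115.5 mm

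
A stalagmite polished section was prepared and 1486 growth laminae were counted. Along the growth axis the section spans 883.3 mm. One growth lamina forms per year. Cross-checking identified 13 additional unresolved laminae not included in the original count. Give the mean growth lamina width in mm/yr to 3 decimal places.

Adjusted count: 1486 + 13 = 1499 growth laminae.
Mean rate = 883.3 mm / 1499 years ≈ 0.589 mm/yr.

0.589 mm/yr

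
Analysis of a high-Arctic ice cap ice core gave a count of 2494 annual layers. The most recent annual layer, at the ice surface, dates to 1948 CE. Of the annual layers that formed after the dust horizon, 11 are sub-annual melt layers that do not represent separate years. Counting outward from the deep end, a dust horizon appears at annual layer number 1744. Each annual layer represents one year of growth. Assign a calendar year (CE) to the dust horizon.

1209 CE

The dust horizon sits at annual layer 1744 from the deep end, so 2494 − 1744 = 750 annual layers formed after it.
Excluding 11 false annual layers: 750 − 11 = 739.
1948 − 739 = 1209 CE.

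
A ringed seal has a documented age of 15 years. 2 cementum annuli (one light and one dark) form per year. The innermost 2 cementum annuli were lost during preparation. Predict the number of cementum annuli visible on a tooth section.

Expected cementum annuli: 15 × 2 = 30.
Less the 2 uncaptured cementum annuli: 30 − 2 = 28.

28 cementum annuli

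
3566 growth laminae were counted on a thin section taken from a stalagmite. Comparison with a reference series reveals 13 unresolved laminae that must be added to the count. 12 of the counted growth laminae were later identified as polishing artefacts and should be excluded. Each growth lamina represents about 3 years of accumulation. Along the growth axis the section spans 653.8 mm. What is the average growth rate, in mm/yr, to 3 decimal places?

True growth lamina count = 3566 − 12 + 13 = 3567.
Multiplying by 3 years per growth lamina: 3567 × 3 = 10701 years.
Mean rate = 653.8 mm / 10701 years ≈ 0.061 mm/yr.

0.061 mm/yr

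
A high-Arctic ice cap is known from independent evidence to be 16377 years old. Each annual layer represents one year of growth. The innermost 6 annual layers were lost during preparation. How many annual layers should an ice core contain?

16371 annual layers

One annual layer per year gives 16377 annual layers over 16377 years.
16377 − 6 missed = 16371 annual layers expected in the prepared section.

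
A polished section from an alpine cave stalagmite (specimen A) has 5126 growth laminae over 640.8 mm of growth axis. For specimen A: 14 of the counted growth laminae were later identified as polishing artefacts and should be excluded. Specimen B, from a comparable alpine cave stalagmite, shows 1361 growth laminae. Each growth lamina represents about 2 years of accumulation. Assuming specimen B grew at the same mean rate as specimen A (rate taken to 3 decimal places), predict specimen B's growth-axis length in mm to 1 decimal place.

Specimen A: adjusted count: 5126 − 14 = 5112 growth laminae.
Specimen A: 5112 growth laminae at 2 years each span 5112 × 2 = 10224 years.
A: 640.8 mm over 10224 years gives 640.8 / 10224 ≈ 0.063 mm per year.
Specimen B: at 2 years per growth lamina, 1361 × 2 = 2722 years. Length of B = 0.063 × 2722 = 171.5 mm.

171.5 mm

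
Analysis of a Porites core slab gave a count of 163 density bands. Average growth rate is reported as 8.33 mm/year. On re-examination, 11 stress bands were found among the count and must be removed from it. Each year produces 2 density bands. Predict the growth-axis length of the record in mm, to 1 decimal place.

After corrections the count is 163 − 11 = 152 density bands.
With 2 density bands per year, 152 / 2 = 76 years.
Predicted length = 8.33 mm/year × 76 years = 633.1 mm.

633.1 mm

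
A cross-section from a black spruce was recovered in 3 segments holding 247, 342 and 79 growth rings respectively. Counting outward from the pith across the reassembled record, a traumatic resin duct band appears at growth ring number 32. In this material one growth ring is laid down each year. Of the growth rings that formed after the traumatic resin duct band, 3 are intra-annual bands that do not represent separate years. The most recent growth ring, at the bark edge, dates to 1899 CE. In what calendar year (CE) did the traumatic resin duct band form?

Total growth rings = 247 + 342 + 79 = 668.
Between growth ring 32 and the bark edge there are 668 − 32 = 636 growth rings.
Removing the 3 false growth rings leaves 636 − 3 = 633 true growth rings beyond the traumatic resin duct band.
1899 − 633 = 1266 CE.

1266 CE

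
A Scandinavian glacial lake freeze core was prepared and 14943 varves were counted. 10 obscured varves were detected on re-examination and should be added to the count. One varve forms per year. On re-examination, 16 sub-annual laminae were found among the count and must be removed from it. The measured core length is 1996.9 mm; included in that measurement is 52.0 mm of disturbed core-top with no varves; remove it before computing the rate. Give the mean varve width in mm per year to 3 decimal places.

0.130 mm per year

After corrections the count is 14943 − 16 + 10 = 14937 varves.
Net length = 1996.9 − 52.0 = 1944.9 mm.
Mean rate = 1944.9 mm / 14937 years ≈ 0.130 mm per year.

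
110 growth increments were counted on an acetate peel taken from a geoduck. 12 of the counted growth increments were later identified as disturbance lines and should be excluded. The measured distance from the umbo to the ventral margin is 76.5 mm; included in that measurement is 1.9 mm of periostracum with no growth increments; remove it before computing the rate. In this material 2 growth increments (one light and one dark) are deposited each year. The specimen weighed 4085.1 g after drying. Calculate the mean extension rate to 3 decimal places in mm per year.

Adjusted count: 110 − 12 = 98 growth increments.
With 2 growth increments per year, 98 / 2 = 49 years.
Removing the 1.9 mm offcut leaves 76.5 − 1.9 = 74.6 mm.
Mean rate = 74.6 mm / 49 years ≈ 1.522 mm per year.

1.522 mm per year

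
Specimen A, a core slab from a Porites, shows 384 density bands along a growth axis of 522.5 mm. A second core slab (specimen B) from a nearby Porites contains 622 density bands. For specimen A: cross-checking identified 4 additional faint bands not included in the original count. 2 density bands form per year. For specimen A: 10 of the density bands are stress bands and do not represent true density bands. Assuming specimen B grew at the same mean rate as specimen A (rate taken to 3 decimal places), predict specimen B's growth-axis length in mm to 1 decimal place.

859.9 mm

Specimen A: after corrections the count is 384 − 10 + 4 = 378 density bands.
Specimen A: dividing by 2 density bands per year: 378 / 2 = 189 years.
A: Extension rate ≈ 522.5 / 189 = 2.765 mm/year.
Specimen B: with 2 density bands per year, 622 / 2 = 311 years. For B, 2.765 mm/year × 311 years = 859.9 mm.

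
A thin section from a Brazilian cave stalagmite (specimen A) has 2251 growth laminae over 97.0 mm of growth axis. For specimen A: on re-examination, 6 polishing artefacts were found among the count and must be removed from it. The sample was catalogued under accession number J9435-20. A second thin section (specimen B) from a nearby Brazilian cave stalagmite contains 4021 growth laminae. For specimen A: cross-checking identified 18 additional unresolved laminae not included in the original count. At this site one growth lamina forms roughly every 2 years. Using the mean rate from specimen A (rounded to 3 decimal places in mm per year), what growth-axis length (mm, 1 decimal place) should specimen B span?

168.9 mm

Specimen A: after corrections the count is 2251 − 6 + 18 = 2263 growth laminae.
Specimen A: 2263 growth laminae at 2 years each span 2263 × 2 = 4526 years.
A: Mean rate = 97.0 mm / 4526 years ≈ 0.021 mm/yr.
Specimen B: 4021 growth laminae at 2 years each span 4021 × 2 = 8042 years. B's length ≈ 0.021 × 8042 = 168.9 mm.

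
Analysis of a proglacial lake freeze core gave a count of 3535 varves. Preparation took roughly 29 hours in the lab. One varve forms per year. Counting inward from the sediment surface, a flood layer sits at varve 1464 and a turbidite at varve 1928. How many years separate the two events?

Separation: 1928 − 1464 = 464 varves.
At one varve per year, 464 years elapsed between them.

464 years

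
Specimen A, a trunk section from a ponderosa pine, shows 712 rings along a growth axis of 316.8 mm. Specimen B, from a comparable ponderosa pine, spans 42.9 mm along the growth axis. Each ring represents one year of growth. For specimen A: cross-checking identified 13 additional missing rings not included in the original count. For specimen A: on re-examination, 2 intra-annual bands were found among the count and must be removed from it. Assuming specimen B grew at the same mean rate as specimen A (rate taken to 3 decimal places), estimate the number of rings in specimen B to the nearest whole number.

98 rings

Specimen A: true ring count = 712 − 2 + 13 = 723.
A: 316.8 mm over 723 years gives 316.8 / 723 ≈ 0.438 mm/yr.
Specimen B: 42.9 mm / 0.438 mm per year = 97.95 years ≈ 98 rings.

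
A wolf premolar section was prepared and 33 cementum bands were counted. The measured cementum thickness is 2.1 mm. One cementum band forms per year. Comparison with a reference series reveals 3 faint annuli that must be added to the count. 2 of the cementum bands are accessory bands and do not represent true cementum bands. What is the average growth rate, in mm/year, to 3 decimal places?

Correcting the raw count gives 33 − 2 + 3 = 34 true cementum bands.
Extension rate ≈ 2.1 / 34 = 0.062 mm/year.

0.062 mm/year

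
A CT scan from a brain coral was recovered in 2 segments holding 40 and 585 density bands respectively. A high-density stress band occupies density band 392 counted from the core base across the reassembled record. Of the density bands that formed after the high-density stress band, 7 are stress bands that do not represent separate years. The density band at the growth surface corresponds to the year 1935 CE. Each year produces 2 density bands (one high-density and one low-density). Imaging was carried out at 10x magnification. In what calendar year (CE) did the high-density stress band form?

1822 CE

Total density bands = 40 + 585 = 625.
625 − 392 = 233 density bands lie beyond the high-density stress band toward the growth surface.
Removing the 7 false density bands leaves 233 − 7 = 226 true density bands beyond the high-density stress band.
With 2 density bands per year, 226 / 2 = 113 years.
The density band at the growth surface is 1935 CE, so the high-density stress band dates to 1935 − 113 = 1822 CE.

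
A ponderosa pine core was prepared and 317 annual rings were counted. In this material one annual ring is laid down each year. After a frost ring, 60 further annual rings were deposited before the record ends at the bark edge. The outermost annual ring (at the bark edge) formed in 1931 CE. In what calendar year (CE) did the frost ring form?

There are 60 annual rings younger than the frost ring.
1931 − 60 = 1871 CE.

1871 CE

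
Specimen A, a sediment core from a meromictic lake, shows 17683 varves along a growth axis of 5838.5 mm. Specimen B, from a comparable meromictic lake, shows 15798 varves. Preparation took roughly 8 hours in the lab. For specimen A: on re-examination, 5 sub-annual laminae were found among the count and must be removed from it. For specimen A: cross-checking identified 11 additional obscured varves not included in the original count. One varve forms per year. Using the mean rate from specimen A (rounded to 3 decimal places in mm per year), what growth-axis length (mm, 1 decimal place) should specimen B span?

5213.3 mm

Specimen A: adjusted count: 17683 − 5 + 11 = 17689 varves.
A: 5838.5 mm over 17689 years gives 5838.5 / 17689 ≈ 0.330 mm/year.
B's length ≈ 0.330 × 15798 = 5213.3 mm.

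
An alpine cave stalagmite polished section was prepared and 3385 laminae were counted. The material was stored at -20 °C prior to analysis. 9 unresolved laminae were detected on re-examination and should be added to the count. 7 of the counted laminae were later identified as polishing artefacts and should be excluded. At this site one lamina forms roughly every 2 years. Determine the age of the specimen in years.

6774 yr

True lamina count = 3385 − 7 + 9 = 3387.
3387 laminae at 2 years each span 3387 × 2 = 6774 years.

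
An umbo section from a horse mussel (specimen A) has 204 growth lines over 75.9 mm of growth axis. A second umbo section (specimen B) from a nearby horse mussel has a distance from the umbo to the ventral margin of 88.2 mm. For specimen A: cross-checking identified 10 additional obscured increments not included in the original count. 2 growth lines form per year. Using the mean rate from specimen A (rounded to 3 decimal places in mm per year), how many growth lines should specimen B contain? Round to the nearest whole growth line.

Specimen A: true growth line count = 204 + 10 = 214.
Specimen A: dividing by 2 growth lines per year: 214 / 2 = 107 years.
A: Extension rate ≈ 75.9 / 107 = 0.709 mm/year.
For B, 88.2 / 0.709 = 124.40 years; at 2 growth lines per year that is 124.40 × 2 ≈ 249 growth lines.

249 growth lines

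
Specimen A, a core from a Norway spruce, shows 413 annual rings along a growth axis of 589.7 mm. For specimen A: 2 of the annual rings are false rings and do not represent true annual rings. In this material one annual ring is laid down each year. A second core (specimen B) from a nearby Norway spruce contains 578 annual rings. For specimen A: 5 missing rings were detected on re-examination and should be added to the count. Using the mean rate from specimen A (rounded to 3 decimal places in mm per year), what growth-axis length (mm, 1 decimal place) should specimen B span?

819.6 mm

Specimen A: correcting the raw count gives 413 − 2 + 5 = 416 true annual rings.
A: 589.7 mm over 416 years gives 589.7 / 416 ≈ 1.418 mm per year.
B's length ≈ 1.418 × 578 = 819.6 mm.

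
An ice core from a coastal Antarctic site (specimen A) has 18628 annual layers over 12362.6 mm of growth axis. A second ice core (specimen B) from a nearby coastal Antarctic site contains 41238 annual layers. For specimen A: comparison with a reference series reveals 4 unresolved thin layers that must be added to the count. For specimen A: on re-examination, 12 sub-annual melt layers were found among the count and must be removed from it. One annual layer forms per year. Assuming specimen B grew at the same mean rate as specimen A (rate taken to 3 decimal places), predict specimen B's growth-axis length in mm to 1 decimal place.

27382.0 mm

Specimen A: correcting the raw count gives 18628 − 12 + 4 = 18620 true annual layers.
A: Extension rate ≈ 12362.6 / 18620 = 0.664 mm per year.
B's length ≈ 0.664 × 41238 = 27382.0 mm.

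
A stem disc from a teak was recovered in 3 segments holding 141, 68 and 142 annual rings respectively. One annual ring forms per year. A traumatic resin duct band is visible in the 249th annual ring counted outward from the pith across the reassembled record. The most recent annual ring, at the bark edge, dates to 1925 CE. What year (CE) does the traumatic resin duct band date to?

1823 CE

Total annual rings = 141 + 68 + 142 = 351.
Between annual ring 249 and the bark edge there are 351 − 249 = 102 annual rings.
Counting back 102 years from 1925 CE places the traumatic resin duct band in 1925 − 102 = 1823 CE.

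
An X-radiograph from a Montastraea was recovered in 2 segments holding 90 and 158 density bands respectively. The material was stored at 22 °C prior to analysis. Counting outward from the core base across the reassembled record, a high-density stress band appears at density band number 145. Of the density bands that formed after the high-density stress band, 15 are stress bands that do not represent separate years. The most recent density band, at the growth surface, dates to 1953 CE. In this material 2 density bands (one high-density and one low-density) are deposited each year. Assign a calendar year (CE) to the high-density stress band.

1909 CE

Total density bands = 90 + 158 = 248.
248 − 145 = 103 density bands lie beyond the high-density stress band toward the growth surface.
Excluding 15 false density bands: 103 − 15 = 88.
88 density bands at 2 per year is 88 / 2 = 44 years.
1953 − 44 = 1909 CE.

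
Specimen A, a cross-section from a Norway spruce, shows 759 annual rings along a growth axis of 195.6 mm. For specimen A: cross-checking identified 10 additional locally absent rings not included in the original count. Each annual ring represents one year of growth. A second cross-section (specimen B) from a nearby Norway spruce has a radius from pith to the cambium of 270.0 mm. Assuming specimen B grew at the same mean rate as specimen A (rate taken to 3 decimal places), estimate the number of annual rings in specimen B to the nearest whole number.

1063 annual rings

Specimen A: correcting the raw count gives 759 + 10 = 769 true annual rings.
A: Mean rate = 195.6 mm / 769 years ≈ 0.254 mm per year.
Specimen B: 270.0 mm / 0.254 mm per year = 1062.99 years ≈ 1063 annual rings.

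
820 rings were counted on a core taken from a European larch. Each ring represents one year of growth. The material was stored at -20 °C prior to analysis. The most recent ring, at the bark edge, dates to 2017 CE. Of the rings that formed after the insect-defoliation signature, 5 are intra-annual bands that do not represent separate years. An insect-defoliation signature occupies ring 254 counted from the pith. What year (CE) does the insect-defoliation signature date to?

1456 CE

Between ring 254 and the bark edge there are 820 − 254 = 566 rings.
566 − 5 false = 561 true rings after the insect-defoliation signature.
2017 − 561 = 1456 CE.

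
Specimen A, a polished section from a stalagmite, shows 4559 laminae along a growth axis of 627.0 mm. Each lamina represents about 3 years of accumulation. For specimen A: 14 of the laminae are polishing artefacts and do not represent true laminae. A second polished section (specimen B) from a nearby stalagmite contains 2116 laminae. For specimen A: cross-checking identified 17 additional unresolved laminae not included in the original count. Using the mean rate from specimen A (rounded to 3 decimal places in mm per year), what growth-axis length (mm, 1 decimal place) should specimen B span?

292.0 mm

Specimen A: after corrections the count is 4559 − 14 + 17 = 4562 laminae.
Specimen A: at 3 years per lamina, 4562 × 3 = 13686 years.
A: Extension rate ≈ 627.0 / 13686 = 0.046 mm/year.
Specimen B: 2116 laminae at 3 years each span 2116 × 3 = 6348 years. B's length ≈ 0.046 × 6348 = 292.0 mm.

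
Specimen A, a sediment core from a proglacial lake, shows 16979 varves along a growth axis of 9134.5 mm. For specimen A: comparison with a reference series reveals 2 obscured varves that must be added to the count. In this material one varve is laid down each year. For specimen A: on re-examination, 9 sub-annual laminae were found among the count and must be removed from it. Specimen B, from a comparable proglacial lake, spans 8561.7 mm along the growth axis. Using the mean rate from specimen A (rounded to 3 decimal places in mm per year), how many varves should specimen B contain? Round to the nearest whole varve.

15914 varves

Specimen A: correcting the raw count gives 16979 − 9 + 2 = 16972 true varves.
A: 9134.5 mm over 16972 years gives 9134.5 / 16972 ≈ 0.538 mm/year.
For B, 8561.7 / 0.538 = 15913.94 years ≈ 15914 varves.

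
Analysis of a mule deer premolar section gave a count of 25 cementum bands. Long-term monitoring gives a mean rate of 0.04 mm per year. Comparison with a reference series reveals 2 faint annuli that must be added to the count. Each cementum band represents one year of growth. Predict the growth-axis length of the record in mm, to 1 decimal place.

1.1 mm

Correcting the raw count gives 25 + 2 = 27 true cementum bands.
27 years at 0.04 mm/year gives 0.04 × 27 = 1.1 mm.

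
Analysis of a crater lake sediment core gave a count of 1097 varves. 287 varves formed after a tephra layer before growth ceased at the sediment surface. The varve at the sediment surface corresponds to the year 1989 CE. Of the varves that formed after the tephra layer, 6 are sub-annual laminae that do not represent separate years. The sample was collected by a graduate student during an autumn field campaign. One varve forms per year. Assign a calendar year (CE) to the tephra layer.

1708 CE

There are 287 varves younger than the tephra layer.
Removing the 6 false varves leaves 287 − 6 = 281 true varves beyond the tephra layer.
1989 − 281 = 1708 CE.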